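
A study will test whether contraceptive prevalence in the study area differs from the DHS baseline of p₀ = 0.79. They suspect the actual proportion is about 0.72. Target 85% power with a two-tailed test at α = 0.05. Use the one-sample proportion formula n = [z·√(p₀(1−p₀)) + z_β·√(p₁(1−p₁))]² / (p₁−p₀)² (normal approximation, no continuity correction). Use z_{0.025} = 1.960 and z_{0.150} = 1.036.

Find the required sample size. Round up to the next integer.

n = [z_{α/2}·√(p₀q₀) + z_β·√(p₁q₁)]² / (p₁ − p₀)²
  = [1.960·√(0.79·0.21) + 1.036·√(0.72·0.28)]² / (-0.07)²
  = [1.960·0.4073 + 1.036·0.4490]² / 0.0049
  = [1.2635]² / 0.0049
  = 325.80
Round up → n = 326.

n = 326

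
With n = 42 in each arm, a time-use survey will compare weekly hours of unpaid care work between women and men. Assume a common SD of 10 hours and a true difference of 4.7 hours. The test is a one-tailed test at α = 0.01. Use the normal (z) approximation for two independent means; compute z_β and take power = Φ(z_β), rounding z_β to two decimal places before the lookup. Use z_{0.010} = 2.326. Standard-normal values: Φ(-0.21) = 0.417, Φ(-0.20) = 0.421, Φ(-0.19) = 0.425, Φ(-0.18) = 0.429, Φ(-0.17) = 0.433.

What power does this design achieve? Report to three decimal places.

z_β = δ·√(n/(σ₁²+σ₂²)) − z_α
    = 4.7 · √(42/200) − 2.326
    = 4.7 · 0.45826 − 2.326
    = 2.1538 − 2.326 = -0.1722 → -0.17
Power = Φ(-0.17) = 0.433.

Power ≈ 0.433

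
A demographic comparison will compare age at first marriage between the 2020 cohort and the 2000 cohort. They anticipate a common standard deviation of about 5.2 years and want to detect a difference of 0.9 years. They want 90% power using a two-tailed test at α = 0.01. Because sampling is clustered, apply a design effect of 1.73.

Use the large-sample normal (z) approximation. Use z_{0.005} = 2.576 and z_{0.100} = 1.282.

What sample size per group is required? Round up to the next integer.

n = (z_{α/2} + z_β)² · (σ₁² + σ₂²) / δ²
  = (2.576 + 1.282)² · (2·5.2² = 54.08) / 0.9²
  = 14.8842 · 54.08 / 0.81
  = 993.75
Design effect: 1.73 × 993.75 = 1719.18.
Round up → n = 1720 per group.

n = 1720 per group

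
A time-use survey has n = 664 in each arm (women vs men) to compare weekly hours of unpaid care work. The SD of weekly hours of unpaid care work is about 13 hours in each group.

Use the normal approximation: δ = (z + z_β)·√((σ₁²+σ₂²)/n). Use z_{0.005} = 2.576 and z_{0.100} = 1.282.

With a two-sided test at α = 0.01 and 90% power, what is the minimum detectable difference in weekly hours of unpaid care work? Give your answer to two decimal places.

δ = (z_{α/2} + z_β) · √((σ₁²+σ₂²)/n)
  = (2.576 + 1.282) · √(338/664)
  = 3.858 · √0.50904
  = 3.858 · 0.7135
  = 2.7526

Minimum detectable difference ≈ 2.75 hours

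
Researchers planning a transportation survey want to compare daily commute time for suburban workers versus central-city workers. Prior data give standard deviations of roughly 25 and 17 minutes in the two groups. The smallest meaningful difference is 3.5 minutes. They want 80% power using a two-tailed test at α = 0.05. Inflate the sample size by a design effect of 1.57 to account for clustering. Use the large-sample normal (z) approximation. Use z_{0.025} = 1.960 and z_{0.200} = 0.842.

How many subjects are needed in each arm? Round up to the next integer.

n = (z_{α/2} + z_β)² · (σ₁² + σ₂²) / δ²
  = (1.960 + 0.842)² · (25² + 17² = 914) / 3.5²
  = 7.8512 · 914 / 12.25
  = 585.80
Design effect: 1.57 × 585.80 = 919.70.
Round up → n = 920 per group.

n = 920 per group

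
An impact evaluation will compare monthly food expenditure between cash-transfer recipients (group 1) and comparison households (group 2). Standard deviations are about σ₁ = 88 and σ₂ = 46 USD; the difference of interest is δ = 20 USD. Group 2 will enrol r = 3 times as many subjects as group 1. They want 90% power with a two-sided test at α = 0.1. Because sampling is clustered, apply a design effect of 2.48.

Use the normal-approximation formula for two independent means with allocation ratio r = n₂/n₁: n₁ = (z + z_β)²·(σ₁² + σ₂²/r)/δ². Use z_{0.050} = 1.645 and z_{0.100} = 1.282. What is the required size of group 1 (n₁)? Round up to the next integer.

n₁ = (z_{α/2} + z_β)² · (σ₁² + σ₂²/r) / δ²
   = (1.645 + 1.282)² · (88² + 46²/3) / 20²
   = 8.5673 · (7744 + 705.3333) / 400
   = 8.5673 · 8449.3 / 400
   = 180.97
Design effect: 2.48 × 180.97 = 448.81.
Round up → n₁ = 449; n₂ = r·n₁ = 3 × 449 = 1347.

n₁ = 449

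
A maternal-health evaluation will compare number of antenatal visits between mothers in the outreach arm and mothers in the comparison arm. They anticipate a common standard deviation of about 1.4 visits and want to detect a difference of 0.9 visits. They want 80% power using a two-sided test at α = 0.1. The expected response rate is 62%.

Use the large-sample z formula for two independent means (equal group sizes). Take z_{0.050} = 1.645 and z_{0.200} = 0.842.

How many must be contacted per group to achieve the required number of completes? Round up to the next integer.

n = 49 per group

n = (z_{α/2} + z_β)² · (σ₁² + σ₂²) / δ²
  = (1.645 + 0.842)² · (2·1.4² = 3.92) / 0.9²
  = 6.1852 · 3.92 / 0.81
  = 29.93
Adjust for 62% response: 29.93 / 0.62 = 48.28.
Round up → n = 49 per group.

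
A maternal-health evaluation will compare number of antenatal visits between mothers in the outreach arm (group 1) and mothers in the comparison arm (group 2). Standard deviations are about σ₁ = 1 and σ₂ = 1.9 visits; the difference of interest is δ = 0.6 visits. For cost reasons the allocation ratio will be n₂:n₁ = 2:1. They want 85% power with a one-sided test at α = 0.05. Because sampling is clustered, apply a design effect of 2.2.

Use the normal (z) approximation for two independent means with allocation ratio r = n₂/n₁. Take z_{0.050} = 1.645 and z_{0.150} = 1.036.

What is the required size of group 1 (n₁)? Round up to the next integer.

n₁ = 124

n₁ = (z_α + z_β)² · (σ₁² + σ₂²/r) / δ²
   = (1.645 + 1.036)² · (1² + 1.9²/2) / 0.6²
   = 7.1878 · (1 + 1.805) / 0.36
   = 7.1878 · 2.805 / 0.36
   = 56.00
Design effect: 2.2 × 56.00 = 123.21.
Round up → n₁ = 124; n₂ = r·n₁ = 2 × 124 = 248.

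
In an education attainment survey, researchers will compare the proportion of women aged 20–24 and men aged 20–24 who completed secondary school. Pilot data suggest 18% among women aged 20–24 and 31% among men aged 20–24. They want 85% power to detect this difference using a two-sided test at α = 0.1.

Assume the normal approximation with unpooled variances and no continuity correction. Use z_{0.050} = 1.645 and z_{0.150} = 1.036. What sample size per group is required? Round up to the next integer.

n = 154 per group

n = (z_{α/2} + z_β)² · [p₁(1−p₁) + p₂(1−p₂)] / (p₁ − p₂)²
  = (1.645 + 1.036)² · (0.18·0.82 + 0.31·0.69) / (-0.13)²
  = (2.681)² · (0.1476 + 0.2139) / 0.0169
  = 7.1878 · 0.3615 / 0.0169
  = 153.75
Round up → n = 154 per group.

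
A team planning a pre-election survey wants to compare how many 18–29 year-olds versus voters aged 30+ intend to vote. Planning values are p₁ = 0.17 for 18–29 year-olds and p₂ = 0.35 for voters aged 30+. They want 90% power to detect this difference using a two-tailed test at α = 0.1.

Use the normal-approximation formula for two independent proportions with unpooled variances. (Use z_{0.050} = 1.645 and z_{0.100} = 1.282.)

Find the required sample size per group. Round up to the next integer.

n = (z_{α/2} + z_β)² · [p₁(1−p₁) + p₂(1−p₂)] / (p₁ − p₂)²
  = (1.645 + 1.282)² · (0.17·0.83 + 0.35·0.65) / (-0.18)²
  = (2.927)² · (0.1411 + 0.2275) / 0.0324
  = 8.5673 · 0.3686 / 0.0324
  = 97.47
Round up → n = 98 per group.

n = 98 per group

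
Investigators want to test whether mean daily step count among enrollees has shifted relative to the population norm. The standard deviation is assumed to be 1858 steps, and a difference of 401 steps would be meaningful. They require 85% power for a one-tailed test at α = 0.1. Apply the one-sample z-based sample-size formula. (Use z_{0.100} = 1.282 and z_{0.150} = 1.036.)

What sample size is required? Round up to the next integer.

n = (z_α + z_β)² · σ² / δ²
  = (1.282 + 1.036)² · 1858² / 401²
  = 5.3731 · 3452164 / 160801
  = 115.35
Round up → n = 116.

n = 116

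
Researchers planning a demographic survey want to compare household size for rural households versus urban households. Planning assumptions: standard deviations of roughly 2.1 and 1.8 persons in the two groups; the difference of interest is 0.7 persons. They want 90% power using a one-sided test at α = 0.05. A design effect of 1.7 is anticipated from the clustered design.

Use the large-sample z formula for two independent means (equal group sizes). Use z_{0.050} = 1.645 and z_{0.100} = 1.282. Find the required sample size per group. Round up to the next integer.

n = (z_α + z_β)² · (σ₁² + σ₂²) / δ²
  = (1.645 + 1.282)² · (2.1² + 1.8² = 7.65) / 0.7²
  = 8.5673 · 7.65 / 0.49
  = 133.76
Design effect: 1.7 × 133.76 = 227.38.
Round up → n = 228 per group.

n = 228 per group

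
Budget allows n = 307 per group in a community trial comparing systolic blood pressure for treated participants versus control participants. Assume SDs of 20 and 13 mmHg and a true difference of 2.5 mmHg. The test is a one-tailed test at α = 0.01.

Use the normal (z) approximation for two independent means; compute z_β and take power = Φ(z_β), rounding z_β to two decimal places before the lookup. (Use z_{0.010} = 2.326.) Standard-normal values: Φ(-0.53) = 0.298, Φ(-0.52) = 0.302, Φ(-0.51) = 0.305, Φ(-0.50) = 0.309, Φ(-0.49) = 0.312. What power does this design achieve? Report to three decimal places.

Power ≈ 0.312

z_β = δ·√(n/(σ₁²+σ₂²)) − z_α
    = 2.5 · √(307/569) − 2.326
    = 2.5 · 0.73454 − 2.326
    = 1.8363 − 2.326 = -0.4897 → -0.49
Power = Φ(-0.49) = 0.312.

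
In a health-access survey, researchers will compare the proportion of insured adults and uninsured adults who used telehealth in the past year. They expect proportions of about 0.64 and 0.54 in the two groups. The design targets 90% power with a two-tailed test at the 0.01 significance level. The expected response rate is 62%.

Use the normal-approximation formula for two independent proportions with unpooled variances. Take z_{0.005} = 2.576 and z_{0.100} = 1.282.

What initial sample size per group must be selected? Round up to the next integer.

n = 1150 per group

n = (z_{α/2} + z_β)² · [p₁(1−p₁) + p₂(1−p₂)] / (p₁ − p₂)²
  = (2.576 + 1.282)² · (0.64·0.36 + 0.54·0.46) / (0.10)²
  = (3.858)² · (0.2304 + 0.2484) / 0.0100
  = 14.8842 · 0.4788 / 0.0100
  = 712.65
Adjust for 62% response: 712.65 / 0.62 = 1149.44.
Round up → n = 1150 per group.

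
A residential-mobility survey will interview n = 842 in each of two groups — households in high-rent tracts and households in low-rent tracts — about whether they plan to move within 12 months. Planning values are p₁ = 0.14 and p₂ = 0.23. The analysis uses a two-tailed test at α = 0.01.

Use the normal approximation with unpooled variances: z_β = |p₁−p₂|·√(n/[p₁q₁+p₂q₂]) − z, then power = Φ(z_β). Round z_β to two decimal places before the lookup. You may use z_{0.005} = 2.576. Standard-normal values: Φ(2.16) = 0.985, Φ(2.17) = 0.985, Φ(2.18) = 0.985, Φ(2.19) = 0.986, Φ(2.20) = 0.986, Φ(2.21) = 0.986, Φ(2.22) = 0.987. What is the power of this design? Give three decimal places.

Power ≈ 0.986

z_β = |p₁−p₂|·√(n/[p₁q₁+p₂q₂]) − z_{α/2}
    = 0.09 · √(842/0.2975) − 2.576
    = 0.09 · 53.2001 − 2.576
    = 4.7880 − 2.576 = 2.2120 → 2.21
Power = Φ(2.21) = 0.986.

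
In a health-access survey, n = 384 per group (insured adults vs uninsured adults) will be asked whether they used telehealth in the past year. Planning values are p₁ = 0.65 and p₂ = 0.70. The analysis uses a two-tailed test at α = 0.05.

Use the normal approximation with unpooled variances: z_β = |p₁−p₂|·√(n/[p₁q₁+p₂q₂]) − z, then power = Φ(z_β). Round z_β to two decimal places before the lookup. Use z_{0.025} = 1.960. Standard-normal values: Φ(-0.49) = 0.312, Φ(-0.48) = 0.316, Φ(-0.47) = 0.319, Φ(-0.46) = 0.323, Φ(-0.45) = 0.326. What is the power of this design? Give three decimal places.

z_β = |p₁−p₂|·√(n/[p₁q₁+p₂q₂]) − z_{α/2}
    = 0.05 · √(384/0.4375) − 1.960
    = 0.05 · 29.6262 − 1.960
    = 1.4813 − 1.960 = -0.4787 → -0.48
Power = Φ(-0.48) = 0.316.

Power ≈ 0.316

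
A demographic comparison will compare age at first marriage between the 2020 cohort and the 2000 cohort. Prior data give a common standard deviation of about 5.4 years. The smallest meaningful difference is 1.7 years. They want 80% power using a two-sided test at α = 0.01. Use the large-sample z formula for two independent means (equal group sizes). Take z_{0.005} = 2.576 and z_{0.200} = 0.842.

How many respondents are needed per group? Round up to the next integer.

n = (z_{α/2} + z_β)² · (σ₁² + σ₂²) / δ²
  = (2.576 + 0.842)² · (2·5.4² = 58.32) / 1.7²
  = 11.6827 · 58.32 / 2.89
  = 235.76
Round up → n = 236 per group.

n = 236 per group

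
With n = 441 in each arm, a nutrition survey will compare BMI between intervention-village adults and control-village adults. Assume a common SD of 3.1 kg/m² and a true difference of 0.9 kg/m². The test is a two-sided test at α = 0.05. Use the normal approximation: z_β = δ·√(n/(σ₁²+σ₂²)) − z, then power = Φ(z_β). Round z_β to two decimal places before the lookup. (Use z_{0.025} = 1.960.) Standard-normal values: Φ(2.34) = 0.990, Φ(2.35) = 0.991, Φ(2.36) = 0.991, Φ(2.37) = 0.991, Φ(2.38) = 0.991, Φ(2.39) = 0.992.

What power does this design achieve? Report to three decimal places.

Power ≈ 0.991

z_β = δ·√(n/(σ₁²+σ₂²)) − z_{α/2}
    = 0.9 · √(441/19.22) − 1.960
    = 0.9 · 4.79008 − 1.960
    = 4.3111 − 1.960 = 2.3511 → 2.35
Power = Φ(2.35) = 0.991.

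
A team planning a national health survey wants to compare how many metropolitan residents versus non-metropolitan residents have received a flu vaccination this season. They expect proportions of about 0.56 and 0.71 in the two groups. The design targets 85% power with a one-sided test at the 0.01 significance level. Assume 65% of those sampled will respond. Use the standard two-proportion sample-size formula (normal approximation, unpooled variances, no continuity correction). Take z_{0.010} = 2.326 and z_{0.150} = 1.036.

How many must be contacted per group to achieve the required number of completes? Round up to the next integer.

n = 350 per group

n = (z_α + z_β)² · [p₁(1−p₁) + p₂(1−p₂)] / (p₁ − p₂)²
  = (2.326 + 1.036)² · (0.56·0.44 + 0.71·0.29) / (-0.15)²
  = (3.362)² · (0.2464 + 0.2059) / 0.0225
  = 11.3030 · 0.4523 / 0.0225
  = 227.22
Adjust for 65% response: 227.22 / 0.65 = 349.56.
Round up → n = 350 per group.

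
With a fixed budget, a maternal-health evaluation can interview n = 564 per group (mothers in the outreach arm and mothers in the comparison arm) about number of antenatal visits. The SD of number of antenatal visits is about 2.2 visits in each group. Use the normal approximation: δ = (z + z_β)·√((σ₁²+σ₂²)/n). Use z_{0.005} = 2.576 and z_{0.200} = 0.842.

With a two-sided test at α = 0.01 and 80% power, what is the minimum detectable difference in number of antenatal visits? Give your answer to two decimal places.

δ = (z_{α/2} + z_β) · √((σ₁²+σ₂²)/n)
  = (2.576 + 0.842) · √(9.68/564)
  = 3.418 · √0.01716
  = 3.418 · 0.1310
  = 0.4478

Minimum detectable difference ≈ 0.45 visits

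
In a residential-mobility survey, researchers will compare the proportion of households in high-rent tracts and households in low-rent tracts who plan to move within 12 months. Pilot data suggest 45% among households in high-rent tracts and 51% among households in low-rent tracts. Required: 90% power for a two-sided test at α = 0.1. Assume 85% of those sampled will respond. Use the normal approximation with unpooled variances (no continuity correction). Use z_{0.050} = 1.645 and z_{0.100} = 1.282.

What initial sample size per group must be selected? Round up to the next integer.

n = (z_{α/2} + z_β)² · [p₁(1−p₁) + p₂(1−p₂)] / (p₁ − p₂)²
  = (1.645 + 1.282)² · (0.45·0.55 + 0.51·0.49) / (-0.06)²
  = (2.927)² · (0.2475 + 0.2499) / 0.0036
  = 8.5673 · 0.4974 / 0.0036
  = 1183.72
Adjust for 85% response: 1183.72 / 0.85 = 1392.61.
Round up → n = 1393 per group.

n = 1393 per group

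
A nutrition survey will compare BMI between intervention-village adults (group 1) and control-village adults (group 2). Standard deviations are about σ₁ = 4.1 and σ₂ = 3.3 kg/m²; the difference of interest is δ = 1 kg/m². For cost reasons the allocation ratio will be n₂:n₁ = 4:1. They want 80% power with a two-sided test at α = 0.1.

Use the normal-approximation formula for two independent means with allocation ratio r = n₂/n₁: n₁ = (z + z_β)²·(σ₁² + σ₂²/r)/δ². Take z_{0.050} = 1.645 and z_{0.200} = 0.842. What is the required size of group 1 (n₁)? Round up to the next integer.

n₁ = (z_{α/2} + z_β)² · (σ₁² + σ₂²/r) / δ²
   = (1.645 + 0.842)² · (4.1² + 3.3²/4) / 1²
   = 6.1852 · (16.81 + 2.7225) / 1
   = 6.1852 · 19.5325 / 1
   = 120.81
Round up → n₁ = 121; n₂ = r·n₁ = 4 × 121 = 484.

n₁ = 121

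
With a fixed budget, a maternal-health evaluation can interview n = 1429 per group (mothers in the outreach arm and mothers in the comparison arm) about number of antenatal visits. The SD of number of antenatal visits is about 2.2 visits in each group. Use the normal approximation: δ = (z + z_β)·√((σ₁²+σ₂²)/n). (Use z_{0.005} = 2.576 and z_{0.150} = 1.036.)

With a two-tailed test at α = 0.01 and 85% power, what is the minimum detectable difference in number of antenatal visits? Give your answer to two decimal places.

Minimum detectable difference ≈ 0.30 visits

δ = (z_{α/2} + z_β) · √((σ₁²+σ₂²)/n)
  = (2.576 + 1.036) · √(9.68/1429)
  = 3.612 · √0.00677
  = 3.612 · 0.0823
  = 0.2973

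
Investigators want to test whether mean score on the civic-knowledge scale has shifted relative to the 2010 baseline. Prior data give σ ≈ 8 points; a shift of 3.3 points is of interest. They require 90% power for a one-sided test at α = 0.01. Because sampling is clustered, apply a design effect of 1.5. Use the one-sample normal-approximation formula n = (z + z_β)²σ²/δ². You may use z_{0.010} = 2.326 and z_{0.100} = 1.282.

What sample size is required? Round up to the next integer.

n = (z_α + z_β)² · σ² / δ²
  = (2.326 + 1.282)² · 8² / 3.3²
  = 13.0177 · 64 / 10.89
  = 76.50
Design effect: 1.5 × 76.50 = 114.76.
Round up → n = 115.

n = 115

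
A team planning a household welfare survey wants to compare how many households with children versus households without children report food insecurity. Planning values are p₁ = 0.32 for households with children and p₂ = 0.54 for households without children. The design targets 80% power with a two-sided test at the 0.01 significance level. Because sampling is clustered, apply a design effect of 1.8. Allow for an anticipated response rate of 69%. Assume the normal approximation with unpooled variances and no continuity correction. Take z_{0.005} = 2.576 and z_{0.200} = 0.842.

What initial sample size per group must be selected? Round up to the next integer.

n = (z_{α/2} + z_β)² · [p₁(1−p₁) + p₂(1−p₂)] / (p₁ − p₂)²
  = (2.576 + 0.842)² · (0.32·0.68 + 0.54·0.46) / (-0.22)²
  = (3.418)² · (0.2176 + 0.2484) / 0.0484
  = 11.6827 · 0.4660 / 0.0484
  = 112.48
Design effect: 1.8 × 112.48 = 202.47.
Adjust for 69% response: 202.47 / 0.69 = 293.43.
Round up → n = 294 per group.

n = 294 per group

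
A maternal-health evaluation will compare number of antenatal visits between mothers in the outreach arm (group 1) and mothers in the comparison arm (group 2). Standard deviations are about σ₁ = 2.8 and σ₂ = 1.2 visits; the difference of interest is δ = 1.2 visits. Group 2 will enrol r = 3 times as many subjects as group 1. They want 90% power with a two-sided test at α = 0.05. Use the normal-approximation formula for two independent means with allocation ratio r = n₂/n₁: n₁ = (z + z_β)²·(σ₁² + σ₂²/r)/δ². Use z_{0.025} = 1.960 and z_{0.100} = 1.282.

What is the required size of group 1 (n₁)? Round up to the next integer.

n₁ = 61

n₁ = (z_{α/2} + z_β)² · (σ₁² + σ₂²/r) / δ²
   = (1.960 + 1.282)² · (2.8² + 1.2²/3) / 1.2²
   = 10.5106 · (7.84 + 0.48) / 1.44
   = 10.5106 · 8.32 / 1.44
   = 60.73
Round up → n₁ = 61; n₂ = r·n₁ = 3 × 61 = 183.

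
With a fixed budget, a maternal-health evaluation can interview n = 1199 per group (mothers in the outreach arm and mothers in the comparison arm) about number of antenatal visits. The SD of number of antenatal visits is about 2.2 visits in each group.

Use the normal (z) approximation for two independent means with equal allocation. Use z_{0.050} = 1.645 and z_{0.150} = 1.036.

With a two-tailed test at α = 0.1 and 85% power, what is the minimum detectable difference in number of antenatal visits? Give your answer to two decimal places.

δ = (z_{α/2} + z_β) · √((σ₁²+σ₂²)/n)
  = (1.645 + 1.036) · √(9.68/1199)
  = 2.681 · √0.00807
  = 2.681 · 0.0899
  = 0.2409

Minimum detectable difference ≈ 0.24 visits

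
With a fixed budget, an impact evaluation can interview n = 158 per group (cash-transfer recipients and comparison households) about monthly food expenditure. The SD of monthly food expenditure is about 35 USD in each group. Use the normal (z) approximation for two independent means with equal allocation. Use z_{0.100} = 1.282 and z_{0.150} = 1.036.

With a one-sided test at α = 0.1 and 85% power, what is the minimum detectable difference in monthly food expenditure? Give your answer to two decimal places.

δ = (z_α + z_β) · √((σ₁²+σ₂²)/n)
  = (1.282 + 1.036) · √(2450/158)
  = 2.318 · √15.5063
  = 2.318 · 3.9378
  = 9.1278

Minimum detectable difference ≈ 9.13 USD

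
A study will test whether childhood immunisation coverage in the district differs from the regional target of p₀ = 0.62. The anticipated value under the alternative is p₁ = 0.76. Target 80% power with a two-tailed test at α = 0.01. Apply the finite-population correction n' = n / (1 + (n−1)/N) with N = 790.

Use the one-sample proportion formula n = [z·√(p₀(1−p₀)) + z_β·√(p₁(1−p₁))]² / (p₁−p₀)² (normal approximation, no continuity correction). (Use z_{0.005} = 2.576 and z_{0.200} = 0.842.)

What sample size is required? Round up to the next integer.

n = 114

n = [z_{α/2}·√(p₀q₀) + z_β·√(p₁q₁)]² / (p₁ − p₀)²
  = [2.576·√(0.62·0.38) + 0.842·√(0.76·0.24)]² / (0.14)²
  = [2.576·0.4854 + 0.842·0.4271]² / 0.0196
  = [1.6100]² / 0.0196
  = 132.24
Finite-population correction (N = 790): 132.24 / (1 + (132.24 − 1)/790) = 113.40.
Round up → n = 114.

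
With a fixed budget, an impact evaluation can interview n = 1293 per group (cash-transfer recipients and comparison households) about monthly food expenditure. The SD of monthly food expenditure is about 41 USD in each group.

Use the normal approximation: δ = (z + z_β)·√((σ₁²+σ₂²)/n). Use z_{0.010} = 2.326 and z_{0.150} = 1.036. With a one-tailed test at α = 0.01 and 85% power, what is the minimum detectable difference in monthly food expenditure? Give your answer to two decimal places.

δ = (z_α + z_β) · √((σ₁²+σ₂²)/n)
  = (2.326 + 1.036) · √(3362/1293)
  = 3.362 · √2.6002
  = 3.362 · 1.6125
  = 5.4212

Minimum detectable difference ≈ 5.42 USD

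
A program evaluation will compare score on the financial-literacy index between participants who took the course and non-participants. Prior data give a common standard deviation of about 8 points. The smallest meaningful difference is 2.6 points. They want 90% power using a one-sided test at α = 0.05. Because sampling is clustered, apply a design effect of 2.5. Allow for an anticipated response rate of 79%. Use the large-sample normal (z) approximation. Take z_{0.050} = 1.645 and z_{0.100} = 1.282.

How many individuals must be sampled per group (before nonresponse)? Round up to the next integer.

n = (z_α + z_β)² · (σ₁² + σ₂²) / δ²
  = (1.645 + 1.282)² · (2·8² = 128) / 2.6²
  = 8.5673 · 128 / 6.76
  = 162.22
Design effect: 2.5 × 162.22 = 405.55.
Adjust for 79% response: 405.55 / 0.79 = 513.36.
Round up → n = 514 per group.

n = 514 per group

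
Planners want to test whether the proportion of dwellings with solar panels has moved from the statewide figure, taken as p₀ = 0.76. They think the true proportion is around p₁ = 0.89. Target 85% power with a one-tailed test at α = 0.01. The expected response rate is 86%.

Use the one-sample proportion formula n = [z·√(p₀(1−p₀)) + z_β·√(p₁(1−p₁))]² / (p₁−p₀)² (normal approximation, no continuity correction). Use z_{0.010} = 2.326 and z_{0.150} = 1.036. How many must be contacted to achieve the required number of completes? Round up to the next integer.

n = [z_α·√(p₀q₀) + z_β·√(p₁q₁)]² / (p₁ − p₀)²
  = [2.326·√(0.76·0.24) + 1.036·√(0.89·0.11)]² / (0.13)²
  = [2.326·0.4271 + 1.036·0.3129]² / 0.0169
  = [1.3175]² / 0.0169
  = 102.72
Adjust for 86% response: 102.72 / 0.86 = 119.44.
Round up → n = 120.

n = 120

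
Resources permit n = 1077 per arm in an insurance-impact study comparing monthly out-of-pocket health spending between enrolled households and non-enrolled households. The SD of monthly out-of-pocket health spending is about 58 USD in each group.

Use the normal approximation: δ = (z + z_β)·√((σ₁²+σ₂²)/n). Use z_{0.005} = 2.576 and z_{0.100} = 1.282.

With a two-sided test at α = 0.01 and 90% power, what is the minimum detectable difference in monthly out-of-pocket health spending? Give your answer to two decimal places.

Minimum detectable difference ≈ 9.64 USD

δ = (z_{α/2} + z_β) · √((σ₁²+σ₂²)/n)
  = (2.576 + 1.282) · √(6728/1077)
  = 3.858 · √6.247
  = 3.858 · 2.4994
  = 9.6427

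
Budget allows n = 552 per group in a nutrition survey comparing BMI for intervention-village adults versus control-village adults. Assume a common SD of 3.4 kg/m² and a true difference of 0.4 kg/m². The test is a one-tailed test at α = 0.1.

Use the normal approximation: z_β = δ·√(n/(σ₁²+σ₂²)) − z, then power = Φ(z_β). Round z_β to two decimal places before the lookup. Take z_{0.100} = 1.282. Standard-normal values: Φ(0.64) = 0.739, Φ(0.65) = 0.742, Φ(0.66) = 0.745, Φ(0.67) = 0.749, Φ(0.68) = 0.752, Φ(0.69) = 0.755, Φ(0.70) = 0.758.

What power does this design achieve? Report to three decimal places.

Power ≈ 0.749

z_β = δ·√(n/(σ₁²+σ₂²)) − z_α
    = 0.4 · √(552/23.12) − 1.282
    = 0.4 · 4.88625 − 1.282
    = 1.9545 − 1.282 = 0.6725 → 0.67
Power = Φ(0.67) = 0.749.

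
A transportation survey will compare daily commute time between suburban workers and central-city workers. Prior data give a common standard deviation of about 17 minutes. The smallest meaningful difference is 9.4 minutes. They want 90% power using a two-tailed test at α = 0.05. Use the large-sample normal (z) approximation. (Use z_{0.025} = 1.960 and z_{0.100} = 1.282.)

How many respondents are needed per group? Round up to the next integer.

n = (z_{α/2} + z_β)² · (σ₁² + σ₂²) / δ²
  = (1.960 + 1.282)² · (2·17² = 578) / 9.4²
  = 10.5106 · 578 / 88.36
  = 68.75
Round up → n = 69 per group.

n = 69 per group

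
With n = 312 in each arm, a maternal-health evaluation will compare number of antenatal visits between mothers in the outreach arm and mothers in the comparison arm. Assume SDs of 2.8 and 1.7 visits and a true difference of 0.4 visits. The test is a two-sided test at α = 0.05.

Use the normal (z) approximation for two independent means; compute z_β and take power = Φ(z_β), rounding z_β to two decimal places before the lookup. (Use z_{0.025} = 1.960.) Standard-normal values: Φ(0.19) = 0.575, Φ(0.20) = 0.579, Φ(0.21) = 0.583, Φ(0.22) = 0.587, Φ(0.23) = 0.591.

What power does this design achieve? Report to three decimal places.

Power ≈ 0.579

z_β = δ·√(n/(σ₁²+σ₂²)) − z_{α/2}
    = 0.4 · √(312/10.73) − 1.960
    = 0.4 · 5.39234 − 1.960
    = 2.1569 − 1.960 = 0.1969 → 0.20
Power = Φ(0.20) = 0.579.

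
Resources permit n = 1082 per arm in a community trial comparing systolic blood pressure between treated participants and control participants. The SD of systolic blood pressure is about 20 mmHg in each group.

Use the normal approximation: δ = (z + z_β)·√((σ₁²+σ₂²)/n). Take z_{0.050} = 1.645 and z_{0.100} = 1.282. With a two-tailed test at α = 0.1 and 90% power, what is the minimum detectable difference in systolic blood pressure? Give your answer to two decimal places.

δ = (z_{α/2} + z_β) · √((σ₁²+σ₂²)/n)
  = (1.645 + 1.282) · √(800/1082)
  = 2.927 · √0.73937
  = 2.927 · 0.8599
  = 2.5168

Minimum detectable difference ≈ 2.52 mmHg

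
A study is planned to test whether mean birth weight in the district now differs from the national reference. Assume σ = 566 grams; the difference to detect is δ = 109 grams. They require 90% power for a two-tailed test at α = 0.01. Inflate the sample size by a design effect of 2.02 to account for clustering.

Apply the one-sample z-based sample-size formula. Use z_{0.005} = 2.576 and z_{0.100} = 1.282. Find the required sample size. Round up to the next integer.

n = 811

n = (z_{α/2} + z_β)² · σ² / δ²
  = (2.576 + 1.282)² · 566² / 109²
  = 14.8842 · 320356 / 11881
  = 401.33
Design effect: 2.02 × 401.33 = 810.69.
Round up → n = 811.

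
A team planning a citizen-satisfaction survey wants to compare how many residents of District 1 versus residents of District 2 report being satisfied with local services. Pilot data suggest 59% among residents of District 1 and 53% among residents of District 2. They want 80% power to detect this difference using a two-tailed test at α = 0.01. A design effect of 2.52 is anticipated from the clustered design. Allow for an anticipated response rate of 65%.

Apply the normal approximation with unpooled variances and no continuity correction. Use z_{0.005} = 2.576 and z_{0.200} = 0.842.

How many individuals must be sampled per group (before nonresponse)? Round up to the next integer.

n = (z_{α/2} + z_β)² · [p₁(1−p₁) + p₂(1−p₂)] / (p₁ − p₂)²
  = (2.576 + 0.842)² · (0.59·0.41 + 0.53·0.47) / (0.06)²
  = (3.418)² · (0.2419 + 0.2491) / 0.0036
  = 11.6827 · 0.4910 / 0.0036
  = 1593.39
Design effect: 2.52 × 1593.39 = 4015.35.
Adjust for 65% response: 4015.35 / 0.65 = 6177.46.
Round up → n = 6178 per group.

n = 6178 per group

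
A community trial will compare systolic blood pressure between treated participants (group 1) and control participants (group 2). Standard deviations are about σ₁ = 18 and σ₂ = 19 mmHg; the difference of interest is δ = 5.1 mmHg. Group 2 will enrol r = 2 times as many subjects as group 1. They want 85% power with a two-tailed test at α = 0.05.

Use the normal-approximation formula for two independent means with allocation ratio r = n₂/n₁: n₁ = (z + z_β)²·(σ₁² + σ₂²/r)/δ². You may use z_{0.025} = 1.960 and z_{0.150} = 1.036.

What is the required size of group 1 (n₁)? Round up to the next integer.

n₁ = (z_{α/2} + z_β)² · (σ₁² + σ₂²/r) / δ²
   = (1.960 + 1.036)² · (18² + 19²/2) / 5.1²
   = 8.9760 · (324 + 180.5) / 26.01
   = 8.9760 · 504.5 / 26.01
   = 174.10
Round up → n₁ = 175; n₂ = r·n₁ = 2 × 175 = 350.

n₁ = 175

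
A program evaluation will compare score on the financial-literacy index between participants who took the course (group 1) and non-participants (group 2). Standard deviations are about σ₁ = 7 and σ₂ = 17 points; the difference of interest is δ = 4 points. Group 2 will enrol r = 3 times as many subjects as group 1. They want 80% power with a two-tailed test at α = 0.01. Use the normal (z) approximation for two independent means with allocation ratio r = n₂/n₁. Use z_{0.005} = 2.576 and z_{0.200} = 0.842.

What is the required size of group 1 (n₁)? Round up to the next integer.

n₁ = (z_{α/2} + z_β)² · (σ₁² + σ₂²/r) / δ²
   = (2.576 + 0.842)² · (7² + 17²/3) / 4²
   = 11.6827 · (49 + 96.3333) / 16
   = 11.6827 · 145.3333 / 16
   = 106.12
Round up → n₁ = 107; n₂ = r·n₁ = 3 × 107 = 321.

n₁ = 107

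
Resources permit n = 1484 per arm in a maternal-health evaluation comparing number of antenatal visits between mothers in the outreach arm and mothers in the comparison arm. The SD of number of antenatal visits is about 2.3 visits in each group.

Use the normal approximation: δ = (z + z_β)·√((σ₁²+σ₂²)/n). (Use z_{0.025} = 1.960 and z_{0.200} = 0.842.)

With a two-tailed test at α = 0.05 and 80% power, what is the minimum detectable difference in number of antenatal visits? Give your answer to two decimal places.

Minimum detectable difference ≈ 0.24 visits

δ = (z_{α/2} + z_β) · √((σ₁²+σ₂²)/n)
  = (1.960 + 0.842) · √(10.58/1484)
  = 2.802 · √0.00713
  = 2.802 · 0.0844
  = 0.2366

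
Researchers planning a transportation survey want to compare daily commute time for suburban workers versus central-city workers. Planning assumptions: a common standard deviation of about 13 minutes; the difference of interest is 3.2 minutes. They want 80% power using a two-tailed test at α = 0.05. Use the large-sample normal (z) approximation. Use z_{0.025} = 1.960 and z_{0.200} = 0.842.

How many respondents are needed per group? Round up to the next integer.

n = (z_{α/2} + z_β)² · (σ₁² + σ₂²) / δ²
  = (1.960 + 0.842)² · (2·13² = 338) / 3.2²
  = 7.8512 · 338 / 10.24
  = 259.15
Round up → n = 260 per group.

n = 260 per group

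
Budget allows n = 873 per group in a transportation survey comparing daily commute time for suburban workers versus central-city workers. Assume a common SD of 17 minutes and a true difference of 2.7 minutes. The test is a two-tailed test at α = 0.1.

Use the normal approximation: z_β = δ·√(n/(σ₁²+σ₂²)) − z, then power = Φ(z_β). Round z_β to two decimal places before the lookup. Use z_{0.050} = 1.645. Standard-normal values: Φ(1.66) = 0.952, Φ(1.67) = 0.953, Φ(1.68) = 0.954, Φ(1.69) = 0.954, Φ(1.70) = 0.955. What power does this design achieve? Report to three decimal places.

z_β = δ·√(n/(σ₁²+σ₂²)) − z_{α/2}
    = 2.7 · √(873/578) − 1.645
    = 2.7 · 1.22898 − 1.645
    = 3.3182 − 1.645 = 1.6732 → 1.67
Power = Φ(1.67) = 0.953.

Power ≈ 0.953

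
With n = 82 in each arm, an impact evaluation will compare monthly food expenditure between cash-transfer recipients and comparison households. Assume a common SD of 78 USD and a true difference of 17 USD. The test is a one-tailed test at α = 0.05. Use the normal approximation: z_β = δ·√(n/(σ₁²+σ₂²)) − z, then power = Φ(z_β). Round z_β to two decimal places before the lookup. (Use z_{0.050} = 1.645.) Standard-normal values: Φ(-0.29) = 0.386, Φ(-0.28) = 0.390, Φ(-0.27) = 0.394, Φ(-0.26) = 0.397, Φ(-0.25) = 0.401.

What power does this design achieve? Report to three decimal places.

z_β = δ·√(n/(σ₁²+σ₂²)) − z_α
    = 17 · √(82/12168) − 1.645
    = 17 · 0.08209 − 1.645
    = 1.3956 − 1.645 = -0.2494 → -0.25
Power = Φ(-0.25) = 0.401.

Power ≈ 0.401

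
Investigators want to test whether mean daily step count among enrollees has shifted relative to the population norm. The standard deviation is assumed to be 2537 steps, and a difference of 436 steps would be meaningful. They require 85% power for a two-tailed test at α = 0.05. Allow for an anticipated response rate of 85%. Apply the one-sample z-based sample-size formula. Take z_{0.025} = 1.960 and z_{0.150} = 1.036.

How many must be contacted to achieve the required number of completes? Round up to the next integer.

n = 358

n = (z_{α/2} + z_β)² · σ² / δ²
  = (1.960 + 1.036)² · 2537² / 436²
  = 8.9760 · 6436369 / 190096
  = 303.91
Adjust for 85% response: 303.91 / 0.85 = 357.55.
Round up → n = 358.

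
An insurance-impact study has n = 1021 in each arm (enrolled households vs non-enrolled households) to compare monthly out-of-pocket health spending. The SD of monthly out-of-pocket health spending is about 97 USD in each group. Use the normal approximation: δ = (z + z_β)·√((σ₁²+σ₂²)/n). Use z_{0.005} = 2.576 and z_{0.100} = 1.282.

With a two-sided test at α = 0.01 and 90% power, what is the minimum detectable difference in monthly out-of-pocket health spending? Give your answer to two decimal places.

Minimum detectable difference ≈ 16.56 USD

δ = (z_{α/2} + z_β) · √((σ₁²+σ₂²)/n)
  = (2.576 + 1.282) · √(18818/1021)
  = 3.858 · √18.431
  = 3.858 · 4.2931
  = 16.5629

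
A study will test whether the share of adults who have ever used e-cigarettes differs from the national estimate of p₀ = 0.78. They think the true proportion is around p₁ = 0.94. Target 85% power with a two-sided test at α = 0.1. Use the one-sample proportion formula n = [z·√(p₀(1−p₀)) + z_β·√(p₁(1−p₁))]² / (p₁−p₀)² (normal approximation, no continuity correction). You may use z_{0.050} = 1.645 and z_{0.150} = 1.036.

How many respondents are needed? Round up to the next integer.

n = 34

n = [z_{α/2}·√(p₀q₀) + z_β·√(p₁q₁)]² / (p₁ − p₀)²
  = [1.645·√(0.78·0.22) + 1.036·√(0.94·0.06)]² / (0.16)²
  = [1.645·0.4142 + 1.036·0.2375]² / 0.0256
  = [0.9275]² / 0.0256
  = 33.60
Round up → n = 34.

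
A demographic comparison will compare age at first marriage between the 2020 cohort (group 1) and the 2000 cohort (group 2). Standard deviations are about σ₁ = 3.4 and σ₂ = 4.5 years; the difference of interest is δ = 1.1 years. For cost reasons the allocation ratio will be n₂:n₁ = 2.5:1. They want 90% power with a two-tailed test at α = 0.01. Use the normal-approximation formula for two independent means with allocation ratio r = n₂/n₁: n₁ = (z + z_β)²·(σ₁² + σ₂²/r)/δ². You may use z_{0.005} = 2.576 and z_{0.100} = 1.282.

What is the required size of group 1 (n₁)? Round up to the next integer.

n₁ = (z_{α/2} + z_β)² · (σ₁² + σ₂²/r) / δ²
   = (2.576 + 1.282)² · (3.4² + 4.5²/2.5) / 1.1²
   = 14.8842 · (11.56 + 8.1) / 1.21
   = 14.8842 · 19.66 / 1.21
   = 241.84
Round up → n₁ = 242; n₂ = r·n₁ = 2.5 × 242 = 605.

n₁ = 242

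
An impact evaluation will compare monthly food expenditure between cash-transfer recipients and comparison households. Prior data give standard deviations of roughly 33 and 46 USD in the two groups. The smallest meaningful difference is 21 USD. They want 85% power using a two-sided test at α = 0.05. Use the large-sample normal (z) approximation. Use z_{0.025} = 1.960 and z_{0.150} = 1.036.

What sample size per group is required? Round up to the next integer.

n = 66 per group

n = (z_{α/2} + z_β)² · (σ₁² + σ₂²) / δ²
  = (1.960 + 1.036)² · (33² + 46² = 3205) / 21²
  = 8.9760 · 3205 / 441
  = 65.23
Round up → n = 66 per group.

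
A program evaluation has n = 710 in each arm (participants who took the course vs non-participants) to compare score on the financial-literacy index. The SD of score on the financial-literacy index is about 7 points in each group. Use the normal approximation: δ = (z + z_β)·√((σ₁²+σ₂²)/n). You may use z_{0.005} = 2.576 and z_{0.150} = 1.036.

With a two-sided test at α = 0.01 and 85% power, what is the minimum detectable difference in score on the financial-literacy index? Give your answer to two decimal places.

δ = (z_{α/2} + z_β) · √((σ₁²+σ₂²)/n)
  = (2.576 + 1.036) · √(98/710)
  = 3.612 · √0.13803
  = 3.612 · 0.3715
  = 1.3419

Minimum detectable difference ≈ 1.34 points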